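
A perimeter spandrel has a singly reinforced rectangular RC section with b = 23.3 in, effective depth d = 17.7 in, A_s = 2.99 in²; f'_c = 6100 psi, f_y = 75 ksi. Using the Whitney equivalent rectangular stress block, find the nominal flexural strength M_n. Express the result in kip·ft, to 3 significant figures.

T = A_s f_y = 2.99 × 75 = 224.25 kips.
a = T/(0.85 f'_c b) = 224.25/(0.85 × 6.1 × 23.3) = 1.856 in.
M_n = T(d − a/2) = 224.25 × (17.7 − 0.928) = 3761.1 kip·in = 3761.1/12 = 313.43 kip·ft.

M_n ≈ 313 kip·ft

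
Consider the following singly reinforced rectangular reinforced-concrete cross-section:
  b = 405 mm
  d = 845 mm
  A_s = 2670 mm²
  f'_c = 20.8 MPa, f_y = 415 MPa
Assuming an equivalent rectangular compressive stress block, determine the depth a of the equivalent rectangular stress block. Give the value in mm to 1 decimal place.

a ≈ 154.7 mm

T = A_s f_y = 2670 × 415 = 1108050 N = 1108.05 kN.
Setting C = 0.85 f'_c a b equal to T: a = 1108050/(0.85 × 20.8 × 405) = 154.7 mm.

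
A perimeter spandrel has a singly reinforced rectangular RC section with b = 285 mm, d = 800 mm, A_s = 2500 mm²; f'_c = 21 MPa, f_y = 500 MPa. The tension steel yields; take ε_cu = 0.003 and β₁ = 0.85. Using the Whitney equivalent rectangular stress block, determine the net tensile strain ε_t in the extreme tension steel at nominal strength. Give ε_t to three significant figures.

ε_t ≈ 0.00530

a = A_s f_y/(0.85 f'_c b) = 245.71 mm.
β₁ = 0.85, so c = a/β₁ = 245.71/0.85 = 289.07 mm.
From the linear strain diagram with ε_cu = 0.003: ε_t = 0.003 (d − c)/c = 0.003 × (800 − 289.07)/289.07 = 0.00530.
Since ε_t ≥ 0.005, the section is tension-controlled.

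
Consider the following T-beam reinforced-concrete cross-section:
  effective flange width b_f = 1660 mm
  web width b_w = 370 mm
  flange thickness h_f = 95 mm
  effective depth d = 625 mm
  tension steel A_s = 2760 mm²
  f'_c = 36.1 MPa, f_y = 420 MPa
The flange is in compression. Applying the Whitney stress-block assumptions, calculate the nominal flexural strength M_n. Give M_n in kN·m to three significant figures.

M_n ≈ 711 kN·m

Tension: T = A_s f_y = 2760 × 420 = 1159200 N.
Try a within the flange: a = T/(0.85 f'_c b_f) = 1159200/(0.85 × 36.1 × 1660) = 22.76 mm.
Since a = 22.76 ≤ h_f = 95 mm, the stress block lies entirely in the flange; analyse as a rectangular beam of width b_f.
M_n = T(d − a/2) = 1159200 × (625 − 11.38) = 711.31 × 10⁶ N·mm.
M_n = 711.31 kN·m.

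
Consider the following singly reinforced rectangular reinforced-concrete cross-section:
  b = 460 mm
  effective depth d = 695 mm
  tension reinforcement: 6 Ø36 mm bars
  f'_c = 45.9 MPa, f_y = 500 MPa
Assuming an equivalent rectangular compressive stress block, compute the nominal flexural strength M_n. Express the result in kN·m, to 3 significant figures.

M_n ≈ 1860 kN·m

A_s = 6 × 1018 = 6108 mm².
T = A_s f_y = 6108 × 500 = 3054000 N = 3054 kN.
From C = T: a = T/(0.85 f'_c b) = 3054000/(0.85 × 45.9 × 460) = 170.17 mm.
M_n = T(d − a/2) = 3054 kN × (695 − 85.085) mm = 1862.68 kN·m.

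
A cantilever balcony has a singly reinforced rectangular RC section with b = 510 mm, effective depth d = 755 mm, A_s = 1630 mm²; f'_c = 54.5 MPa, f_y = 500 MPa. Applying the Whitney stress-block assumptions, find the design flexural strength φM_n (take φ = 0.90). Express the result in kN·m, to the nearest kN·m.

T = A_s f_y = 1630 × 500 = 815000 N = 815 kN.
From C = T: a = T/(0.85 f'_c b) = 815000/(0.85 × 54.5 × 510) = 34.50 mm.
M_n = T(d − a/2) = 815 kN × (755 − 17.25) mm = 601.27 kN·m.
φM_n = 0.90 × 601.27 = 541.14 kN·m.

φM_n ≈ 541 kN·m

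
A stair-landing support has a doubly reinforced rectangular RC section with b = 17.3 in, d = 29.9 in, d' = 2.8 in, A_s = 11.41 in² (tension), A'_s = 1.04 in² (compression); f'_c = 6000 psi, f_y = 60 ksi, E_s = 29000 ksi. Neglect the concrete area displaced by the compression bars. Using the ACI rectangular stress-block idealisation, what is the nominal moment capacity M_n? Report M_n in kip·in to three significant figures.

Assume both steels yield.
a = (A_s − A'_s) f_y/(0.85 f'_c b) = (11.41 − 1.04) × 60/(0.85 × 6 × 17.3) = 7.052 in.
c = a/β₁ = 7.052/0.75 = 9.403 in; ε'_s = 0.003(c − d')/c = 0.0021 ≥ ε_y = 0.0021, so the compression steel yields.
M_n = (A_s − A'_s) f_y (d − a/2) + A'_s f_y (d − d') = 622.2 × (29.9 − 3.526) + 62.4 × (29.9 − 2.8) = 16409.9 + 1691.0 = 18100.9 kip·in.

M_n ≈ 18100 kip·in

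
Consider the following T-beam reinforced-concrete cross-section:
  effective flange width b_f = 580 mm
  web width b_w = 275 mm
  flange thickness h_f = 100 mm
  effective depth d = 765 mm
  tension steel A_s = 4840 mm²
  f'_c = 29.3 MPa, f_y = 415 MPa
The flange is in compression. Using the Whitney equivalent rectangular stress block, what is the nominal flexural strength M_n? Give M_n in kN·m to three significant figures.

M_n ≈ 1380 kN·m

Tension: T = A_s f_y = 4840 × 415 = 2008600 N.
Try a within the flange: a = T/(0.85 f'_c b_f) = 2008600/(0.85 × 29.3 × 580) = 139.05 mm.
a = 139.05 > h_f = 100 mm: the block extends into the web. Split into flange-overhang and web parts.
C_f = 0.85 f'_c (b_f − b_w) h_f = 0.85 × 29.3 × (580 − 275) × 100 = 759603 N.
Remaining web compression depth: a_w = (T − C_f)/(0.85 f'_c b_w) = (2008600 − 759603)/(0.85 × 29.3 × 275) = 182.37 mm.
M_n = C_f(d − h_f/2) + (T − C_f)(d − a_w/2) = 759603 × (765 − 50) + 1248997 × (765 − 91.185) = 543.12 + 841.59 = 1384.71 × 10⁶ N·mm.
M_n = 1384.71 kN·m.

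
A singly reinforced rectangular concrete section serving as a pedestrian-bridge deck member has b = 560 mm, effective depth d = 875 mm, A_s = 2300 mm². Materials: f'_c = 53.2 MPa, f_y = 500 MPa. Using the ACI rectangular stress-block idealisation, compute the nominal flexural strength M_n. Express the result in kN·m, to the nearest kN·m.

T = A_s f_y = 2300 × 500 = 1150000 N = 1150 kN.
From C = T: a = T/(0.85 f'_c b) = 1150000/(0.85 × 53.2 × 560) = 45.41 mm.
M_n = T(d − a/2) = 1150 kN × (875 − 22.705) mm = 980.14 kN·m.

M_n ≈ 980 kN·m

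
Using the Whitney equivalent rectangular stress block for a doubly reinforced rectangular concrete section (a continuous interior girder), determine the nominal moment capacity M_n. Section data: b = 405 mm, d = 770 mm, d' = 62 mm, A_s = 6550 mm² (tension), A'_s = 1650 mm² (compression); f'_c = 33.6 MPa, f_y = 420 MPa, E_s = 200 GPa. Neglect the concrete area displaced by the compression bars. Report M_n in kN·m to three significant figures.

M_n ≈ 1890 kN·m

Assume both tension and compression steel yield.
Net tension couple steel: A_s − A'_s = 4900 mm².
a = (A_s − A'_s) f_y / (0.85 f'_c b) = 2058000/(0.85 × 33.6 × 405) = 177.92 mm.
c = a/β₁ = 177.92/0.81 = 219.65 mm; ε'_s = 0.003(c − d')/c = 0.0022 ≥ f_y/E_s = 0.0021, so compression steel does yield.
M_n = (A_s − A'_s) f_y (d − a/2) + A'_s f_y (d − d') = [2058000 × (770 − 88.96) + 693000 × (770 − 62)] × 10⁻⁶ = 1401.58 + 490.64 = 1892.22 kN·m.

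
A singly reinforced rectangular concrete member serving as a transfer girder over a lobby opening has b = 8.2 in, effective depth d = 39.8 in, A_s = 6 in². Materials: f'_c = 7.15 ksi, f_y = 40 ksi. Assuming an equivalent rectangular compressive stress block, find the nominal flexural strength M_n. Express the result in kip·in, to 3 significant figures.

T = A_s f_y = 6 × 40 = 240 kips.
a = T/(0.85 f'_c b) = 240/(0.85 × 7.15 × 8.2) = 4.816 in.
M_n = T(d − a/2) = 240 × (39.8 − 2.408) = 8974.1 kip·in.

M_n ≈ 8970 kip·in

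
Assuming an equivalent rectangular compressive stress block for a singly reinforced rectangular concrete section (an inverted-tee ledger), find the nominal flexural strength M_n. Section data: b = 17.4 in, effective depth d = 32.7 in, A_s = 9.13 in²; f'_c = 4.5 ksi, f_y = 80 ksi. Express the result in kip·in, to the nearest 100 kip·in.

M_n ≈ 19900 kip·in

T = A_s f_y = 9.13 × 80 = 730.4 kips.
a = T/(0.85 f'_c b) = 730.4/(0.85 × 4.5 × 17.4) = 10.974 in.
M_n = T(d − a/2) = 730.4 × (32.7 − 5.487) = 19876.4 kip·in.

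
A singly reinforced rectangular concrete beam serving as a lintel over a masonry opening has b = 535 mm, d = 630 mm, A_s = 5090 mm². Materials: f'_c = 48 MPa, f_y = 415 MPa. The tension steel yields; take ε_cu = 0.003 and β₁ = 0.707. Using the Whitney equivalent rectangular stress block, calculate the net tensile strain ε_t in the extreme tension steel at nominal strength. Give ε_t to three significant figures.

ε_t ≈ 0.0108

a = A_s f_y/(0.85 f'_c b) = 96.77 mm.
β₁ = 0.707, so c = a/β₁ = 96.77/0.707 = 136.87 mm.
From the linear strain diagram with ε_cu = 0.003: ε_t = 0.003 (d − c)/c = 0.003 × (630 − 136.87)/136.87 = 0.0108.
Since ε_t ≥ 0.005, the section is tension-controlled.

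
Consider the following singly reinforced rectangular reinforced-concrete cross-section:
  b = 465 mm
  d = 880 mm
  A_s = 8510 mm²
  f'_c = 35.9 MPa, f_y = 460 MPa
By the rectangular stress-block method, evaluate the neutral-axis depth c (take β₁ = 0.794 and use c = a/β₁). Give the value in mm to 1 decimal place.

c ≈ 347.5 mm

T = A_s f_y = 8510 × 460 = 3914600 N = 3914.6 kN.
Setting C = 0.85 f'_c a b equal to T: a = 3914600/(0.85 × 35.9 × 465) = 275.881 mm.
With β₁ = 0.794, c = a/β₁ = 275.881/0.794 = 347.5 mm.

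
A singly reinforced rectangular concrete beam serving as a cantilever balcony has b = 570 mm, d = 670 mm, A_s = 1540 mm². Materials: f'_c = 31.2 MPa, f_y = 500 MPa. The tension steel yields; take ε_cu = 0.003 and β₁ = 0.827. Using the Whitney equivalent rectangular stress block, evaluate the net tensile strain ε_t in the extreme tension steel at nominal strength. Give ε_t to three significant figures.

ε_t ≈ 0.0296

a = A_s f_y/(0.85 f'_c b) = 50.94 mm.
β₁ = 0.827, so c = a/β₁ = 50.94/0.827 = 61.60 mm.
From the linear strain diagram with ε_cu = 0.003: ε_t = 0.003 (d − c)/c = 0.003 × (670 − 61.60)/61.60 = 0.0296.
Since ε_t ≥ 0.005, the section is tension-controlled.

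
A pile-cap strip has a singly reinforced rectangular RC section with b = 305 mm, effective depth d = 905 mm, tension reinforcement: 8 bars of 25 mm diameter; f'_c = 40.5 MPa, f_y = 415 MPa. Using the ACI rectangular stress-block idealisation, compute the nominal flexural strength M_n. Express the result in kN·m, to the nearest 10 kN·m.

A_s = 8 × 491 = 3928 mm².
T = A_s f_y = 3928 × 415 = 1630120 N = 1630.12 kN.
From C = T: a = T/(0.85 f'_c b) = 1630120/(0.85 × 40.5 × 305) = 155.26 mm.
M_n = T(d − a/2) = 1630.12 kN × (905 − 77.63) mm = 1348.71 kN·m.

M_n ≈ 1350 kN·m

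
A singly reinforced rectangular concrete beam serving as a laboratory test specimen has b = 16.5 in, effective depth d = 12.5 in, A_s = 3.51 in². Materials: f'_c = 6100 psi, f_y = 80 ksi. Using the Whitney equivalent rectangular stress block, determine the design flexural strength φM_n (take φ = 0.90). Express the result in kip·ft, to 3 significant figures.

φM_n ≈ 229 kip·ft

T = A_s f_y = 3.51 × 80 = 280.8 kips.
a = T/(0.85 f'_c b) = 280.8/(0.85 × 6.1 × 16.5) = 3.282 in.
M_n = T(d − a/2) = 280.8 × (12.5 − 1.641) = 3049.2 kip·in = 3049.2/12 = 254.10 kip·ft.
φM_n = 0.90 × 254.10 = 228.69 kip·ft.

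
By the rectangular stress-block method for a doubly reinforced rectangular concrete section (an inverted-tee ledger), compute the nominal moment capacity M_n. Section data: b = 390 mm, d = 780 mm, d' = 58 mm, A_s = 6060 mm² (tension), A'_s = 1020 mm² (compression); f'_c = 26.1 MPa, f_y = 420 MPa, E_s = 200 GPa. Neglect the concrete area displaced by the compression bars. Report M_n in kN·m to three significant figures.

M_n ≈ 1700 kN·m

Assume both tension and compression steel yield.
Net tension couple steel: A_s − A'_s = 5040 mm².
a = (A_s − A'_s) f_y / (0.85 f'_c b) = 2116800/(0.85 × 26.1 × 390) = 244.66 mm.
c = a/β₁ = 244.66/0.85 = 287.84 mm; ε'_s = 0.003(c − d')/c = 0.0024 ≥ f_y/E_s = 0.0021, so compression steel does yield.
M_n = (A_s − A'_s) f_y (d − a/2) + A'_s f_y (d − d') = [2116800 × (780 − 122.33) + 428400 × (780 − 58)] × 10⁻⁶ = 1392.16 + 309.30 = 1701.46 kN·m.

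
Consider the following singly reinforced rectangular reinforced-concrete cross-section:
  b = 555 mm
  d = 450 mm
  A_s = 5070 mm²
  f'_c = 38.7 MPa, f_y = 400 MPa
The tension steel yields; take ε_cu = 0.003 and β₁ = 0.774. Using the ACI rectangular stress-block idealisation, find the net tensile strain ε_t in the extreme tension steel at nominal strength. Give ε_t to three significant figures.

ε_t ≈ 0.00641

a = A_s f_y/(0.85 f'_c b) = 111.08 mm.
β₁ = 0.774, so c = a/β₁ = 111.08/0.774 = 143.51 mm.
From the linear strain diagram with ε_cu = 0.003: ε_t = 0.003 (d − c)/c = 0.003 × (450 − 143.51)/143.51 = 0.00641.
Since ε_t ≥ 0.005, the section is tension-controlled.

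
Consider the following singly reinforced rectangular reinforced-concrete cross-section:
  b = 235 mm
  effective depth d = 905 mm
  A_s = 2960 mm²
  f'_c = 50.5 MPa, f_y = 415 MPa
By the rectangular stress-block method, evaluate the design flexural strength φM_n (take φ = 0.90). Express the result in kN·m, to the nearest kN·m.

φM_n ≈ 933 kN·m

T = A_s f_y = 2960 × 415 = 1228400 N = 1228.4 kN.
From C = T: a = T/(0.85 f'_c b) = 1228400/(0.85 × 50.5 × 235) = 121.78 mm.
M_n = T(d − a/2) = 1228.4 kN × (905 − 60.89) mm = 1036.90 kN·m.
φM_n = 0.90 × 1036.90 = 933.21 kN·m.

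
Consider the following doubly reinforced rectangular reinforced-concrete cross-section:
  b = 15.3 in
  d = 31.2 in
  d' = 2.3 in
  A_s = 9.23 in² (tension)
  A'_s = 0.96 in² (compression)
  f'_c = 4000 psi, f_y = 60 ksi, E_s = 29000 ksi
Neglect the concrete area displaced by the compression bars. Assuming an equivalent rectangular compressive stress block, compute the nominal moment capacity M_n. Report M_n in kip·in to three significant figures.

M_n ≈ 14800 kip·in

Assume both steels yield.
a = (A_s − A'_s) f_y/(0.85 f'_c b) = (9.23 − 0.96) × 60/(0.85 × 4 × 15.3) = 9.539 in.
c = a/β₁ = 9.539/0.85 = 11.222 in; ε'_s = 0.003(c − d')/c = 0.0024 ≥ ε_y = 0.0021, so the compression steel yields.
M_n = (A_s − A'_s) f_y (d − a/2) + A'_s f_y (d − d') = 496.2 × (31.2 − 4.7695) + 57.6 × (31.2 − 2.3) = 13114.8 + 1664.6 = 14779.4 kip·in.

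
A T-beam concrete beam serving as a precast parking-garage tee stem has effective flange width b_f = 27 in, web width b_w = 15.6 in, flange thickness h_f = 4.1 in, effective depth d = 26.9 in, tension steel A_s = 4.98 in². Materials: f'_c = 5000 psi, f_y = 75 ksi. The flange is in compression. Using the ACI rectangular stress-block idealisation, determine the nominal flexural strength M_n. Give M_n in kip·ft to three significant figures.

Tension: T = A_s f_y = 4.98 × 75 = 373.5 kips.
Try a within the flange: a = T/(0.85 f'_c b_f) = 373.5/(0.85 × 5 × 27) = 3.255 in.
Since a = 3.255 ≤ h_f = 4.1 in, the stress block lies entirely in the flange; analyse as a rectangular beam of width b_f.
M_n = T(d − a/2) = 373.5 × (26.9 − 1.6275) = 9439.3 kip·in.
M_n = 9439.3/12 = 786.61 kip·ft.

M_n ≈ 787 kip·ft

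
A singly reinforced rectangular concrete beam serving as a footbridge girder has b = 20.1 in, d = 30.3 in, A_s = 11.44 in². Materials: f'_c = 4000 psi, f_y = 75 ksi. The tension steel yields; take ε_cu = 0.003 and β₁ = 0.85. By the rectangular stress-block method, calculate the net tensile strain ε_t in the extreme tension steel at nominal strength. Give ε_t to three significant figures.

ε_t ≈ 0.00315

a = A_s f_y/(0.85 f'_c b) = 12.555 in.
β₁ = 0.85, so c = a/β₁ = 12.555/0.85 = 14.771 in.
From the linear strain diagram with ε_cu = 0.003: ε_t = 0.003 (d − c)/c = 0.003 × (30.3 − 14.771)/14.771 = 0.00315.
ε_t < 0.004 — the section is over-reinforced for flexure under ACI limits.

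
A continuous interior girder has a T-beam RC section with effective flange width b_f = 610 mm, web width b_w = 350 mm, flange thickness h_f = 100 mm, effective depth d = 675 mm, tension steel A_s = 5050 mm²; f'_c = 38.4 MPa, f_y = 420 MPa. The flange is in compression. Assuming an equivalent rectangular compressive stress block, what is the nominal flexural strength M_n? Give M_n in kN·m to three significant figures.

M_n ≈ 1320 kN·m

Tension: T = A_s f_y = 5050 × 420 = 2121000 N.
Try a within the flange: a = T/(0.85 f'_c b_f) = 2121000/(0.85 × 38.4 × 610) = 106.53 mm.
a = 106.53 > h_f = 100 mm: the block extends into the web. Split into flange-overhang and web parts.
C_f = 0.85 f'_c (b_f − b_w) h_f = 0.85 × 38.4 × (610 − 350) × 100 = 848640 N.
Remaining web compression depth: a_w = (T − C_f)/(0.85 f'_c b_w) = (2121000 − 848640)/(0.85 × 38.4 × 350) = 111.38 mm.
M_n = C_f(d − h_f/2) + (T − C_f)(d − a_w/2) = 848640 × (675 − 50) + 1272360 × (675 − 55.69) = 530.40 + 787.99 = 1318.39 × 10⁶ N·mm.
M_n = 1318.39 kN·m.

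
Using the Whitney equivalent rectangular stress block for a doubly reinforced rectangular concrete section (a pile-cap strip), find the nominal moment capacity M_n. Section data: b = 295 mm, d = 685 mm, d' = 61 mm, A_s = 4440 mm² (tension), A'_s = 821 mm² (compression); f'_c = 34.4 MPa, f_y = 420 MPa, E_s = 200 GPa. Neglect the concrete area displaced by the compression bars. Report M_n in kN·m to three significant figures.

Assume both tension and compression steel yield.
Net tension couple steel: A_s − A'_s = 3619 mm².
a = (A_s − A'_s) f_y / (0.85 f'_c b) = 1519980/(0.85 × 34.4 × 295) = 176.21 mm.
c = a/β₁ = 176.21/0.804 = 219.17 mm; ε'_s = 0.003(c − d')/c = 0.0022 ≥ f_y/E_s = 0.0021, so compression steel does yield.
M_n = (A_s − A'_s) f_y (d − a/2) + A'_s f_y (d − d') = [1519980 × (685 − 88.105) + 344820 × (685 − 61)] × 10⁻⁶ = 907.27 + 215.17 = 1122.44 kN·m.

M_n ≈ 1120 kN·m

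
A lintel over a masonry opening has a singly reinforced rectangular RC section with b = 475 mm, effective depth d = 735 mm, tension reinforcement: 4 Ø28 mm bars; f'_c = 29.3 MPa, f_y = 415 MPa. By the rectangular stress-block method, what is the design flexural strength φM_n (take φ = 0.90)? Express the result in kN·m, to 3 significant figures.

A_s = 4 × 616 = 2464 mm².
T = A_s f_y = 2464 × 415 = 1022560 N = 1022.56 kN.
From C = T: a = T/(0.85 f'_c b) = 1022560/(0.85 × 29.3 × 475) = 86.44 mm.
M_n = T(d − a/2) = 1022.56 kN × (735 − 43.22) mm = 707.39 kN·m.
φM_n = 0.90 × 707.39 = 636.65 kN·m.

φM_n ≈ 637 kN·m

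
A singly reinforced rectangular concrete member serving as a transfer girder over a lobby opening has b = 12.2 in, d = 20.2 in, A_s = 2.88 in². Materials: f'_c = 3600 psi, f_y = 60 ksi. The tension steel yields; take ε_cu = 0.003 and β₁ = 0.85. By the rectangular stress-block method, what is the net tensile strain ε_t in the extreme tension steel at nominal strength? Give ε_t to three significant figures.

a = A_s f_y/(0.85 f'_c b) = 4.629 in.
β₁ = 0.85, so c = a/β₁ = 4.629/0.85 = 5.446 in.
From the linear strain diagram with ε_cu = 0.003: ε_t = 0.003 (d − c)/c = 0.003 × (20.2 − 5.446)/5.446 = 0.00813.
Since ε_t ≥ 0.005, the section is tension-controlled.

ε_t ≈ 0.00813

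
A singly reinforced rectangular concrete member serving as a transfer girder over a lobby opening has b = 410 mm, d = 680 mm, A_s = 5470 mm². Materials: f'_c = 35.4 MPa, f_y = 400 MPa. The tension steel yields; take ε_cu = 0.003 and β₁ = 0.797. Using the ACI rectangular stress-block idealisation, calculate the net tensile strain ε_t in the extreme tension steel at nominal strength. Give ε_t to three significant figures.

ε_t ≈ 0.00617

a = A_s f_y/(0.85 f'_c b) = 177.35 mm.
β₁ = 0.797, so c = a/β₁ = 177.35/0.797 = 222.52 mm.
From the linear strain diagram with ε_cu = 0.003: ε_t = 0.003 (d − c)/c = 0.003 × (680 − 222.52)/222.52 = 0.00617.
Since ε_t ≥ 0.005, the section is tension-controlled.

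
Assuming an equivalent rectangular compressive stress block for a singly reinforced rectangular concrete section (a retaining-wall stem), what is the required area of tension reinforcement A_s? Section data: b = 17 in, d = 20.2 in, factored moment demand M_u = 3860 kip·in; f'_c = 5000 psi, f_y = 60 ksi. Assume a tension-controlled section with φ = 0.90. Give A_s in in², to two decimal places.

M_n = M_u/φ = 3860/0.90 = 4288.89 kip·in.
From M_n = 0.85 f'_c a b (d − a/2):
a = d − √(d² − 2M_n/(0.85 f'_c b)) = 20.2 − √(20.2² − 2 × 4288.89/(0.85 × 5 × 17)) = 3.191 in.
A_s = 0.85 f'_c a b / f_y = 0.85 × 5 × 3.191 × 17 / 60 = 3.842 in².

A_s ≈ 3.84 in²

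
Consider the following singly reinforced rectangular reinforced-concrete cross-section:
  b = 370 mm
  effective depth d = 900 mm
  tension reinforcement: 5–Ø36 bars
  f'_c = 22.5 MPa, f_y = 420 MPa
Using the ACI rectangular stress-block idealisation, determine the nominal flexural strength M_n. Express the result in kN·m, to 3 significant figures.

A_s = 5 × 1018 = 5090 mm².
T = A_s f_y = 5090 × 420 = 2137800 N = 2137.8 kN.
From C = T: a = T/(0.85 f'_c b) = 2137800/(0.85 × 22.5 × 370) = 302.11 mm.
M_n = T(d − a/2) = 2137.8 kN × (900 − 151.055) mm = 1601.09 kN·m.

M_n ≈ 1600 kN·m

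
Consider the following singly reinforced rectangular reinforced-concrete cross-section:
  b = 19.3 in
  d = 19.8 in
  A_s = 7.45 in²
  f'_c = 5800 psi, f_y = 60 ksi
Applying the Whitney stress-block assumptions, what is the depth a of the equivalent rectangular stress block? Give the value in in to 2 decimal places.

a ≈ 4.70 in

T = A_s f_y = 7.45 × 60 = 447 kips.
a = T/(0.85 f'_c b) = 447/(0.85 × 5.8 × 19.3) = 4.70 in.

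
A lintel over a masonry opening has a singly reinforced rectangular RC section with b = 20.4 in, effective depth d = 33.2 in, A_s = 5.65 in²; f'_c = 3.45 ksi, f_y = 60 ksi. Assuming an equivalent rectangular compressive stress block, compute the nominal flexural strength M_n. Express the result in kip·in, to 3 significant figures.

M_n ≈ 10300 kip·in

T = A_s f_y = 5.65 × 60 = 339 kips.
a = T/(0.85 f'_c b) = 339/(0.85 × 3.45 × 20.4) = 5.667 in.
M_n = T(d − a/2) = 339 × (33.2 − 2.8335) = 10294.2 kip·in.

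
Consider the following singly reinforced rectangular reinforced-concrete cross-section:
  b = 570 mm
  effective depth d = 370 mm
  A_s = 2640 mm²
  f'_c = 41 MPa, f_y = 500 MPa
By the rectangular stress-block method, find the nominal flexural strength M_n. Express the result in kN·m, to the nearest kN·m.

T = A_s f_y = 2640 × 500 = 1320000 N = 1320 kN.
From C = T: a = T/(0.85 f'_c b) = 1320000/(0.85 × 41 × 570) = 66.45 mm.
M_n = T(d − a/2) = 1320 kN × (370 − 33.225) mm = 444.54 kN·m.

M_n ≈ 445 kN·m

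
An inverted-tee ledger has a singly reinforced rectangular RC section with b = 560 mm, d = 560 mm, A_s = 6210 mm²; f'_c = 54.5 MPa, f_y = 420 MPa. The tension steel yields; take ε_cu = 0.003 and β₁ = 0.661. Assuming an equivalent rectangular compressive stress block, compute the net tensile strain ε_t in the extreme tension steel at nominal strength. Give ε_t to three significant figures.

a = A_s f_y/(0.85 f'_c b) = 100.54 mm.
β₁ = 0.661, so c = a/β₁ = 100.54/0.661 = 152.10 mm.
From the linear strain diagram with ε_cu = 0.003: ε_t = 0.003 (d − c)/c = 0.003 × (560 − 152.10)/152.10 = 0.00805.
Since ε_t ≥ 0.005, the section is tension-controlled.

ε_t ≈ 0.00805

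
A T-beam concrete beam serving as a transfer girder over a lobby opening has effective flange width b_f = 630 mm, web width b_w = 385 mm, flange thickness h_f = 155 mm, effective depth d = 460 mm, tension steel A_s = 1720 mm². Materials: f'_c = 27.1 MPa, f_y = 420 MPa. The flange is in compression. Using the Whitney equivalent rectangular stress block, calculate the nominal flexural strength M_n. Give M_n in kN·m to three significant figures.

M_n ≈ 314 kN·m

Tension: T = A_s f_y = 1720 × 420 = 722400 N.
Try a within the flange: a = T/(0.85 f'_c b_f) = 722400/(0.85 × 27.1 × 630) = 49.78 mm.
Since a = 49.78 ≤ h_f = 155 mm, the stress block lies entirely in the flange; analyse as a rectangular beam of width b_f.
M_n = T(d − a/2) = 722400 × (460 − 24.89) = 314.32 × 10⁶ N·mm.
M_n = 314.32 kN·m.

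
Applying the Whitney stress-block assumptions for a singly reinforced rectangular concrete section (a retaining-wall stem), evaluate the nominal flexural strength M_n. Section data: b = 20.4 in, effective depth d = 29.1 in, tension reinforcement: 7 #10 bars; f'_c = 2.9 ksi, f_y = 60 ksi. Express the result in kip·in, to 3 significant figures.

A_s = 7 × 1.27 = 8.89 in².
T = A_s f_y = 8.89 × 60 = 533.4 kips.
a = T/(0.85 f'_c b) = 533.4/(0.85 × 2.9 × 20.4) = 10.607 in.
M_n = T(d − a/2) = 533.4 × (29.1 − 5.3035) = 12693.1 kip·in.

M_n ≈ 12700 kip·in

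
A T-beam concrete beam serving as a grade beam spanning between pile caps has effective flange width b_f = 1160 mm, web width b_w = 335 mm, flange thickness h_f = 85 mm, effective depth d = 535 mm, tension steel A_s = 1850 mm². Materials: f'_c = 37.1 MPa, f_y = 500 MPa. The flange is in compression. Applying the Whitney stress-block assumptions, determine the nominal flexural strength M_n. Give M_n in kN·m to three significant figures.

M_n ≈ 483 kN·m

Tension: T = A_s f_y = 1850 × 500 = 925000 N.
Try a within the flange: a = T/(0.85 f'_c b_f) = 925000/(0.85 × 37.1 × 1160) = 25.29 mm.
Since a = 25.29 ≤ h_f = 85 mm, the stress block lies entirely in the flange; analyse as a rectangular beam of width b_f.
M_n = T(d − a/2) = 925000 × (535 − 12.645) = 483.18 × 10⁶ N·mm.
M_n = 483.18 kN·m.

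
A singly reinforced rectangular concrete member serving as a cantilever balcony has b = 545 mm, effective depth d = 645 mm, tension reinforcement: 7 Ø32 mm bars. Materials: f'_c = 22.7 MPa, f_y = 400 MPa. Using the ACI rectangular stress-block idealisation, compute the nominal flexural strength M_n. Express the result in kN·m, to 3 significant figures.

A_s = 7 × 804 = 5628 mm².
T = A_s f_y = 5628 × 400 = 2251200 N = 2251.2 kN.
From C = T: a = T/(0.85 f'_c b) = 2251200/(0.85 × 22.7 × 545) = 214.08 mm.
M_n = T(d − a/2) = 2251.2 kN × (645 − 107.04) mm = 1211.06 kN·m.

M_n ≈ 1210 kN·m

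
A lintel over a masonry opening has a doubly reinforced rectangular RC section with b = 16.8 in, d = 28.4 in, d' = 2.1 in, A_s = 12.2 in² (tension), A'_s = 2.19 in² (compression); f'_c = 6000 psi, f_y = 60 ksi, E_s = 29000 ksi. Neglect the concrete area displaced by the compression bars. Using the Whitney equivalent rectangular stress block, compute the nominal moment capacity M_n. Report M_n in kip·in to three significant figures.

M_n ≈ 18400 kip·in

Assume both steels yield.
a = (A_s − A'_s) f_y/(0.85 f'_c b) = (12.2 − 2.19) × 60/(0.85 × 6 × 16.8) = 7.010 in.
c = a/β₁ = 7.010/0.75 = 9.347 in; ε'_s = 0.003(c − d')/c = 0.0023 ≥ ε_y = 0.0021, so the compression steel yields.
M_n = (A_s − A'_s) f_y (d − a/2) + A'_s f_y (d − d') = 600.6 × (28.4 − 3.505) + 131.4 × (28.4 − 2.1) = 14951.9 + 3455.8 = 18407.7 kip·in.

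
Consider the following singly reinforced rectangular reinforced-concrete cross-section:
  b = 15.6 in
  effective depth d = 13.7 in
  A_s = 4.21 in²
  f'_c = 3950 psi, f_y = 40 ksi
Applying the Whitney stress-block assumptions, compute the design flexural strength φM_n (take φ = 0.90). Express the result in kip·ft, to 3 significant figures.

φM_n ≈ 153 kip·ft

T = A_s f_y = 4.21 × 40 = 168.4 kips.
a = T/(0.85 f'_c b) = 168.4/(0.85 × 3.95 × 15.6) = 3.215 in.
M_n = T(d − a/2) = 168.4 × (13.7 − 1.6075) = 2036.4 kip·in = 2036.4/12 = 169.70 kip·ft.
φM_n = 0.90 × 169.70 = 152.73 kip·ft.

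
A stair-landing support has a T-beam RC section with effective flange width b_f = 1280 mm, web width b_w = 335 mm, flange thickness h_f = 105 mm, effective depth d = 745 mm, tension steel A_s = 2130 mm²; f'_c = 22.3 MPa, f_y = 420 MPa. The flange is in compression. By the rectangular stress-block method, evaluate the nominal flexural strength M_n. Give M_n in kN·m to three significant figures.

Tension: T = A_s f_y = 2130 × 420 = 894600 N.
Try a within the flange: a = T/(0.85 f'_c b_f) = 894600/(0.85 × 22.3 × 1280) = 36.87 mm.
Since a = 36.87 ≤ h_f = 105 mm, the stress block lies entirely in the flange; analyse as a rectangular beam of width b_f.
M_n = T(d − a/2) = 894600 × (745 − 18.435) = 649.99 × 10⁶ N·mm.
M_n = 649.99 kN·m.

M_n ≈ 650 kN·m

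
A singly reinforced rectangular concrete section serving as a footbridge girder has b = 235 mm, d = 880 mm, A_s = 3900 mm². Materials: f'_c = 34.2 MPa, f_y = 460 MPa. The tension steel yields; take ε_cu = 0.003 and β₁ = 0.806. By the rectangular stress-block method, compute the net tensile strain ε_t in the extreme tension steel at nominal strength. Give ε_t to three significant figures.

a = A_s f_y/(0.85 f'_c b) = 262.61 mm.
β₁ = 0.806, so c = a/β₁ = 262.61/0.806 = 325.82 mm.
From the linear strain diagram with ε_cu = 0.003: ε_t = 0.003 (d − c)/c = 0.003 × (880 − 325.82)/325.82 = 0.00510.
Since ε_t ≥ 0.005, the section is tension-controlled.

ε_t ≈ 0.00510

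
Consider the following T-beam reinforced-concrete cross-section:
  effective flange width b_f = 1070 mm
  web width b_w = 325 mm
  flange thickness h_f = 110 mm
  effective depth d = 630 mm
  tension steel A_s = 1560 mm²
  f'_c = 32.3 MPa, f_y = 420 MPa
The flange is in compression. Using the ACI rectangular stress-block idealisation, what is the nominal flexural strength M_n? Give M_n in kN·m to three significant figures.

M_n ≈ 405 kN·m

Tension: T = A_s f_y = 1560 × 420 = 655200 N.
Try a within the flange: a = T/(0.85 f'_c b_f) = 655200/(0.85 × 32.3 × 1070) = 22.30 mm.
Since a = 22.30 ≤ h_f = 110 mm, the stress block lies entirely in the flange; analyse as a rectangular beam of width b_f.
M_n = T(d − a/2) = 655200 × (630 − 11.15) = 405.47 × 10⁶ N·mm.
M_n = 405.47 kN·m.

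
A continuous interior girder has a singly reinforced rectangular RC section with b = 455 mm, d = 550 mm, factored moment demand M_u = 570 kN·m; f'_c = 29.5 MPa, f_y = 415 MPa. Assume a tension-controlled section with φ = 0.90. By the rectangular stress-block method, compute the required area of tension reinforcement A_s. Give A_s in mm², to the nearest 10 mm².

A_s ≈ 3090 mm²

M_n = M_u/φ = 570/0.90 = 633.333 kN·m.
With M_n = 0.85 f'_c a b (d − a/2), solve the quadratic for a:
a = d − √(d² − 2M_n/(0.85 f'_c b)) = 550 − √(550² − 2 × 633.333×10⁶/(0.85 × 29.5 × 455)) = 112.42 mm.
A_s = 0.85 f'_c a b / f_y = 0.85 × 29.5 × 112.42 × 455 / 415 = 3090.6 mm².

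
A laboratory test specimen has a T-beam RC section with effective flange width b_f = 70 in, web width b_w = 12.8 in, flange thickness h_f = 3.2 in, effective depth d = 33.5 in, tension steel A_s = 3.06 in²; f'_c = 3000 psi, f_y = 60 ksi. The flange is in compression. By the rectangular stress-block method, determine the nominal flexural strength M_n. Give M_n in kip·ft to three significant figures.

M_n ≈ 505 kip·ft

Tension: T = A_s f_y = 3.06 × 60 = 183.6 kips.
Try a within the flange: a = T/(0.85 f'_c b_f) = 183.6/(0.85 × 3 × 70) = 1.029 in.
Since a = 1.029 ≤ h_f = 3.2 in, the stress block lies entirely in the flange; analyse as a rectangular beam of width b_f.
M_n = T(d − a/2) = 183.6 × (33.5 − 0.5145) = 6056.1 kip·in.
M_n = 6056.1/12 = 504.68 kip·ft.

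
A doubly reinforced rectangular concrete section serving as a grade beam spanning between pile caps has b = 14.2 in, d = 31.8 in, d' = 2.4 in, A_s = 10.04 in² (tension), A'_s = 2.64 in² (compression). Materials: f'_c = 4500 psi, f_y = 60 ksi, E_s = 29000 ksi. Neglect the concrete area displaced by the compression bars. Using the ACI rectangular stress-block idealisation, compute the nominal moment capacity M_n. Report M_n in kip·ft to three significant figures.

Assume both steels yield.
a = (A_s − A'_s) f_y/(0.85 f'_c b) = (10.04 − 2.64) × 60/(0.85 × 4.5 × 14.2) = 8.175 in.
c = a/β₁ = 8.175/0.825 = 9.909 in; ε'_s = 0.003(c − d')/c = 0.0023 ≥ ε_y = 0.0021, so the compression steel yields.
M_n = (A_s − A'_s) f_y (d − a/2) + A'_s f_y (d − d') = 444 × (31.8 − 4.0875) + 158.4 × (31.8 − 2.4) = 12304.4 + 4657.0 = 16961.4 kip·in = 16961.4/12 = 1413.45 kip·ft.

M_n ≈ 1410 kip·ft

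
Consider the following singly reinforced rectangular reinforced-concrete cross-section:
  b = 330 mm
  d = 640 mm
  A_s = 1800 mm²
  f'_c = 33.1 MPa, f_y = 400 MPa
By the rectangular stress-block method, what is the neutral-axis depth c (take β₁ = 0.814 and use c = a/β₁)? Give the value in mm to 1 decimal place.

T = A_s f_y = 1800 × 400 = 720000 N = 720 kN.
Setting C = 0.85 f'_c a b equal to T: a = 720000/(0.85 × 33.1 × 330) = 77.548 mm.
With β₁ = 0.814, c = a/β₁ = 77.548/0.814 = 95.3 mm.

c ≈ 95.3 mm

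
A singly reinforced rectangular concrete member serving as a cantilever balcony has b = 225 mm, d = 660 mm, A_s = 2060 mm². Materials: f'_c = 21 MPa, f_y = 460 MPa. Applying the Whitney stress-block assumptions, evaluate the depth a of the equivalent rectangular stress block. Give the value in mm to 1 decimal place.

T = A_s f_y = 2060 × 460 = 947600 N = 947.6 kN.
Setting C = 0.85 f'_c a b equal to T: a = 947600/(0.85 × 21 × 225) = 235.9 mm.

a ≈ 235.9 mm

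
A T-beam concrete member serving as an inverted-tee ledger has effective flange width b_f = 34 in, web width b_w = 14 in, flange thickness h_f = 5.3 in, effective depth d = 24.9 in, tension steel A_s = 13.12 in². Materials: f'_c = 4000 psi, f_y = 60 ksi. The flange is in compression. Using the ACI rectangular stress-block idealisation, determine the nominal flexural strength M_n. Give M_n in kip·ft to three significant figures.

M_n ≈ 1390 kip·ft

Tension: T = A_s f_y = 13.12 × 60 = 787.2 kips.
Try a within the flange: a = T/(0.85 f'_c b_f) = 787.2/(0.85 × 4 × 34) = 6.810 in.
a = 6.810 > h_f = 5.3 in: the block extends into the web. Split into flange-overhang and web parts.
C_f = 0.85 f'_c (b_f − b_w) h_f = 0.85 × 4 × (34 − 14) × 5.3 = 360.4 kips.
Remaining web compression depth: a_w = (T − C_f)/(0.85 f'_c b_w) = (787.2 − 360.4)/(0.85 × 4 × 14) = 8.966 in.
M_n = C_f(d − h_f/2) + (T − C_f)(d − a_w/2) = 360.4 × (24.9 − 2.65) + 426.8 × (24.9 − 4.483) = 8018.9 + 8714.0 = 16732.9 kip·in.
M_n = 16732.9/12 = 1394.41 kip·ft.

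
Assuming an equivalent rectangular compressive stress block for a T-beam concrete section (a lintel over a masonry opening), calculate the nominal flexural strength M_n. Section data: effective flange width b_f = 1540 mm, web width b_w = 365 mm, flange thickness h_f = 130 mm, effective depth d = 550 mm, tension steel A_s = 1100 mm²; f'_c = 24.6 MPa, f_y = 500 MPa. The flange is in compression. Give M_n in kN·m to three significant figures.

M_n ≈ 298 kN·m

Tension: T = A_s f_y = 1100 × 500 = 550000 N.
Try a within the flange: a = T/(0.85 f'_c b_f) = 550000/(0.85 × 24.6 × 1540) = 17.08 mm.
Since a = 17.08 ≤ h_f = 130 mm, the stress block lies entirely in the flange; analyse as a rectangular beam of width b_f.
M_n = T(d − a/2) = 550000 × (550 − 8.54) = 297.80 × 10⁶ N·mm.
M_n = 297.80 kN·m.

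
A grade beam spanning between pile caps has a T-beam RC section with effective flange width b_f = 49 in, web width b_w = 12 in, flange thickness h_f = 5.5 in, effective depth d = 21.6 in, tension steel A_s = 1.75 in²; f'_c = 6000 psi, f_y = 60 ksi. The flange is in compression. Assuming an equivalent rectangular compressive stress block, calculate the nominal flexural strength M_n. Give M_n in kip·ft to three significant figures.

M_n ≈ 187 kip·ft

Tension: T = A_s f_y = 1.75 × 60 = 105 kips.
Try a within the flange: a = T/(0.85 f'_c b_f) = 105/(0.85 × 6 × 49) = 0.420 in.
Since a = 0.420 ≤ h_f = 5.5 in, the stress block lies entirely in the flange; analyse as a rectangular beam of width b_f.
M_n = T(d − a/2) = 105 × (21.6 − 0.21) = 2246.0 kip·in.
M_n = 2246.0/12 = 187.17 kip·ft.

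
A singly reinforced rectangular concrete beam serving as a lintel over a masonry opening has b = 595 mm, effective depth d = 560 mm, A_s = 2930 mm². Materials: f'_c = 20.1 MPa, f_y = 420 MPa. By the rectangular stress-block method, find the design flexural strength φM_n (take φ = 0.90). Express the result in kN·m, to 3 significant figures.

φM_n ≈ 553 kN·m

T = A_s f_y = 2930 × 420 = 1230600 N = 1230.6 kN.
From C = T: a = T/(0.85 f'_c b) = 1230600/(0.85 × 20.1 × 595) = 121.06 mm.
M_n = T(d − a/2) = 1230.6 kN × (560 − 60.53) mm = 614.65 kN·m.
φM_n = 0.90 × 614.65 = 553.19 kN·m.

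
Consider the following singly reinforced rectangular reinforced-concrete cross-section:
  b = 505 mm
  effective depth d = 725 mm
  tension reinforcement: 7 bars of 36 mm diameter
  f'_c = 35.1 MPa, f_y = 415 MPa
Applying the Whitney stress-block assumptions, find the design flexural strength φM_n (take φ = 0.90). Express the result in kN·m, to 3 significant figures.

φM_n ≈ 1670 kN·m

A_s = 7 × 1018 = 7126 mm².
T = A_s f_y = 7126 × 415 = 2957290 N = 2957.29 kN.
From C = T: a = T/(0.85 f'_c b) = 2957290/(0.85 × 35.1 × 505) = 196.28 mm.
M_n = T(d − a/2) = 2957.29 kN × (725 − 98.14) mm = 1853.81 kN·m.
φM_n = 0.90 × 1853.81 = 1668.43 kN·m.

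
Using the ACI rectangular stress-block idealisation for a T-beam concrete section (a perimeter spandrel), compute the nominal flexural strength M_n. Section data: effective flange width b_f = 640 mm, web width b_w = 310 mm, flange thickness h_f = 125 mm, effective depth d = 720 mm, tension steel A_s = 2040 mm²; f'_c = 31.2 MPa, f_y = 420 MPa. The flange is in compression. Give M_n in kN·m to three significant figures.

M_n ≈ 595 kN·m

Tension: T = A_s f_y = 2040 × 420 = 856800 N.
Try a within the flange: a = T/(0.85 f'_c b_f) = 856800/(0.85 × 31.2 × 640) = 50.48 mm.
Since a = 50.48 ≤ h_f = 125 mm, the stress block lies entirely in the flange; analyse as a rectangular beam of width b_f.
M_n = T(d − a/2) = 856800 × (720 − 25.24) = 595.27 × 10⁶ N·mm.
M_n = 595.27 kN·m.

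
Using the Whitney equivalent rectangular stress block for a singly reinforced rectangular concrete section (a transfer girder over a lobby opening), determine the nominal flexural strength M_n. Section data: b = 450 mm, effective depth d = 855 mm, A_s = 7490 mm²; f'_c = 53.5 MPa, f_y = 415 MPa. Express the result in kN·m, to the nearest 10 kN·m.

T = A_s f_y = 7490 × 415 = 3108350 N = 3108.35 kN.
From C = T: a = T/(0.85 f'_c b) = 3108350/(0.85 × 53.5 × 450) = 151.90 mm.
M_n = T(d − a/2) = 3108.35 kN × (855 − 75.95) mm = 2421.56 kN·m.

M_n ≈ 2420 kN·m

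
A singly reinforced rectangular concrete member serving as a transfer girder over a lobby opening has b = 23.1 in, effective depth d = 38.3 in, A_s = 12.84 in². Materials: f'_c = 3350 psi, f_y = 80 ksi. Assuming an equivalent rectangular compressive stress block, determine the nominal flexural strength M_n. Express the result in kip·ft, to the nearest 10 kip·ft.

T = A_s f_y = 12.84 × 80 = 1027.2 kips.
a = T/(0.85 f'_c b) = 1027.2/(0.85 × 3.35 × 23.1) = 15.616 in.
M_n = T(d − a/2) = 1027.2 × (38.3 − 7.808) = 31321.4 kip·in = 31321.4/12 = 2610.12 kip·ft.

M_n ≈ 2610 kip·ft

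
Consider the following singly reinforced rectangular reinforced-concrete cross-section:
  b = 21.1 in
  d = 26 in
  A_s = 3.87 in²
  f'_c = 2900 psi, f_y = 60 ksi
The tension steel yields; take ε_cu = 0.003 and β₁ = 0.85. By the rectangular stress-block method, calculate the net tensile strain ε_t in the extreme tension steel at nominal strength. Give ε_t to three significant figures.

ε_t ≈ 0.0119

a = A_s f_y/(0.85 f'_c b) = 4.464 in.
β₁ = 0.85, so c = a/β₁ = 4.464/0.85 = 5.252 in.
From the linear strain diagram with ε_cu = 0.003: ε_t = 0.003 (d − c)/c = 0.003 × (26 − 5.252)/5.252 = 0.0119.
Since ε_t ≥ 0.005, the section is tension-controlled.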